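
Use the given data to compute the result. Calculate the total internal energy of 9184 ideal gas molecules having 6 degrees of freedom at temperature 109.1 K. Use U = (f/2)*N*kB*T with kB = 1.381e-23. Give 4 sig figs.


Step 1: f/2 = 6/2 = 3.0
Step 2: N*kB*T = 9184*1.381e-23*109.1 = 1.384e-17
Step 3: U = 3.0 * 1.384e-17 = 4.151e-17 J

4.151e-17


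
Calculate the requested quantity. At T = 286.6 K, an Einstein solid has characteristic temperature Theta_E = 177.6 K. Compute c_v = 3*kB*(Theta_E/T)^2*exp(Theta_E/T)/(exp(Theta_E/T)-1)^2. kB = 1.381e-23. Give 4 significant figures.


Step 1: x = Theta_E/T = 177.6/286.6 = 0.6197
Step 2: x^2 = 0.384
Step 3: exp(x) = 1.858
Step 4: c_v = 3*1.381e-23*0.384*1.858/(1.858-1)^2 = 4.013e-23

4.013e-23


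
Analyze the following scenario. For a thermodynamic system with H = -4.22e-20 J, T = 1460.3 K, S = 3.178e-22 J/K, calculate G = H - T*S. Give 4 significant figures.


Step 1: T*S = 1460.3 * 3.178e-22 = 4.641e-19 J
Step 2: G = H - T*S = -4.22e-20 - 4.641e-19
Step 3: G = -5.063e-19 J

-5.063e-19


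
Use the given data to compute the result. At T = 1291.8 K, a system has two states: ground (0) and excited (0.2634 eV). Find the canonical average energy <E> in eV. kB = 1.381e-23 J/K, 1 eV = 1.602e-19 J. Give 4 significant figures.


Step 1: beta*E = 0.2634*1.602e-19/(1.381e-23*1291.8) = 2.365
Step 2: exp(-beta*E) = 0.09392
Step 3: <E> = 0.2634*0.09392/(1+0.09392) = 0.02261 eV

0.02261


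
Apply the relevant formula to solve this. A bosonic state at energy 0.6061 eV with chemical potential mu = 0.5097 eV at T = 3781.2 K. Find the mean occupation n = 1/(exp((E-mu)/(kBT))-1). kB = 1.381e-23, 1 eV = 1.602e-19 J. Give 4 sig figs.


Step 1: (E - mu) = 0.0964 eV
Step 2: x = (E-mu)*eV/(kB*T) = 0.0964*1.602e-19/(1.381e-23*3781.2) = 0.2957
Step 3: exp(x) = 1.344
Step 4: n = 1/(exp(x)-1) = 2.906

2.906


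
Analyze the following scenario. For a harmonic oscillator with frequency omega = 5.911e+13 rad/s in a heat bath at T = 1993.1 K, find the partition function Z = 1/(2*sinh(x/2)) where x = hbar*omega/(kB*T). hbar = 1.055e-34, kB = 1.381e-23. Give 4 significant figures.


Step 1: Compute x = hbar*omega/(kB*T) = 1.055e-34*5.911e+13/(1.381e-23*1993.1) = 0.2266
Step 2: x/2 = 0.1133
Step 3: sinh(x/2) = 0.1135
Step 4: Z = 1/(2*0.1135) = 4.404

4.404


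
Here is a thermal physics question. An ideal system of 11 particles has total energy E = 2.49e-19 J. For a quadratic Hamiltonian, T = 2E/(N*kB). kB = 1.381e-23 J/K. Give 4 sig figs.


Step 1: Numerator = 2*E = 2*2.49e-19 = 4.98e-19 J
Step 2: Denominator = N*kB = 11*1.381e-23 = 1.519e-22
Step 3: T = 4.98e-19 / 1.519e-22 = 3278 K

3278


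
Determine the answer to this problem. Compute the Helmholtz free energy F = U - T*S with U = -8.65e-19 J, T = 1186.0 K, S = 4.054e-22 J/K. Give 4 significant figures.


Step 1: T*S = 1186.0 * 4.054e-22 = 4.808e-19 J
Step 2: F = U - T*S = -8.65e-19 - 4.808e-19
Step 3: F = -1.346e-18 J

-1.346e-18


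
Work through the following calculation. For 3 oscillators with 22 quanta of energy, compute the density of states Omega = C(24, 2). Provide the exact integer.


Step 1: Use binomial coefficient C(24, 2)
Step 2: Numerator = 24! / 22!
Step 3: Denominator = 2!
Step 4: Omega = 276

276


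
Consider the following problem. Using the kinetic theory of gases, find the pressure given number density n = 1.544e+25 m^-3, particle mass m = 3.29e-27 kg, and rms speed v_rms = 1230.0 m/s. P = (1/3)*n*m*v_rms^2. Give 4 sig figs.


Step 1: v_rms^2 = 1230.0^2 = 1.513e+06
Step 2: n*m = 1.544e+25*3.29e-27 = 0.0508
Step 3: P = (1/3)*0.0508*1.513e+06 = 2.562e+04 Pa

2.562e+04


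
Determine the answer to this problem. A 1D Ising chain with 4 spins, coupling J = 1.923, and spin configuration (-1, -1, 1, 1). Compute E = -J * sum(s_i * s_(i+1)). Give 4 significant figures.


Step 1: Nearest-neighbor products: 1, -1, 1
Step 2: Sum of products = 1
Step 3: E = -1.923 * 1 = -1.923

-1.923


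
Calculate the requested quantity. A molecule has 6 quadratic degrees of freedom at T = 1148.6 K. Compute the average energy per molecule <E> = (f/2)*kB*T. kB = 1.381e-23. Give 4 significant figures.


Step 1: f/2 = 6/2 = 3
Step 2: kB*T = 1.381e-23 * 1148.6 = 1.586e-20
Step 3: <E> = 3 * 1.586e-20 = 4.759e-20 J

4.759e-20


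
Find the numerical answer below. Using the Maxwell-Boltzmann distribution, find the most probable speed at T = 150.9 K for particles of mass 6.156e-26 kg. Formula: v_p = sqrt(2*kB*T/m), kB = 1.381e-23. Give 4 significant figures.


Step 1: Numerator = 2*kB*T = 2*1.381e-23*150.9 = 4.168e-21
Step 2: Ratio = 4.168e-21 / 6.156e-26 = 6.77e+04
Step 3: v_p = sqrt(6.77e+04) = 260.2 m/s

260.2


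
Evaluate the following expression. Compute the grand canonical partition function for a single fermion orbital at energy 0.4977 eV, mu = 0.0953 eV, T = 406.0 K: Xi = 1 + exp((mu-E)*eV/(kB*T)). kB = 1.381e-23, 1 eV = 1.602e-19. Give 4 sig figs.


Step 1: (mu - E) = 0.0953 - 0.4977 = -0.4024 eV
Step 2: x = (mu-E)*eV/(kB*T) = -0.4024*1.602e-19/(1.381e-23*406.0) = -11.5
Step 3: exp(x) = 1.016e-05
Step 4: Xi = 1 + 1.016e-05 = 1

1


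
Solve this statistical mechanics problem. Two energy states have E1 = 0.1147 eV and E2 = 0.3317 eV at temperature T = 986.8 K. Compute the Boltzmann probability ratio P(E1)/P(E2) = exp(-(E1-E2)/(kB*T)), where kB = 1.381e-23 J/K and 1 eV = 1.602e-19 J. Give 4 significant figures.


Step 1: Compute energy difference dE = E1 - E2 = 0.1147 - 0.3317 = -0.217 eV
Step 2: Convert to Joules: dE_J = -0.217 * 1.602e-19 = -3.476e-20 J
Step 3: Compute exponent = -dE_J / (kB * T) = -(-3.476e-20) / (1.381e-23 * 986.8) = 2.551
Step 4: P(E1)/P(E2) = exp(2.551) = 12.82

12.82


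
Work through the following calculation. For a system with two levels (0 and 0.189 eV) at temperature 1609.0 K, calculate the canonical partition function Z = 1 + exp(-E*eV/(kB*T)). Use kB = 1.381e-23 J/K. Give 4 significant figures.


Step 1: Compute beta*E = E*eV/(kB*T) = 0.189*1.602e-19/(1.381e-23*1609.0) = 1.363
Step 2: exp(-beta*E) = exp(-1.363) = 0.256
Step 3: Z = 1 + 0.256 = 1.256

1.256


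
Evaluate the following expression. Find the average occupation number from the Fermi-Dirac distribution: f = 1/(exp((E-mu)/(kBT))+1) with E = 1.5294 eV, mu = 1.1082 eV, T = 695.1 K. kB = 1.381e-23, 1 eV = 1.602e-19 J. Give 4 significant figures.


Step 1: (E - mu) = 1.5294 - 1.1082 = 0.4212 eV
Step 2: Convert: (E-mu)*eV = 6.748e-20 J
Step 3: x = (E-mu)*eV/(kB*T) = 7.029
Step 4: f = 1/(exp(7.029)+1) = 0.0008848

0.0008848


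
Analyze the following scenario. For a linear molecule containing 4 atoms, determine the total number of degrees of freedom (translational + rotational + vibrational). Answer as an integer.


Step 1: Translational DOF = 3
Step 2: Rotational DOF (linear) = 2
Step 3: Vibrational DOF = 3*4 - 5 = 7
Step 4: Total = 3 + 2 + 7 = 12

12


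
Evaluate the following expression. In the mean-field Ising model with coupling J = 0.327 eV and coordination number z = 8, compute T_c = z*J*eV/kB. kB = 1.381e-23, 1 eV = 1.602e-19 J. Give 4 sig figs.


Step 1: z*J = 8*0.327 = 2.616 eV
Step 2: Convert to Joules: 2.616*1.602e-19 = 4.191e-19 J
Step 3: T_c = 4.191e-19 / 1.381e-23 = 3.035e+04 K

3.035e+04


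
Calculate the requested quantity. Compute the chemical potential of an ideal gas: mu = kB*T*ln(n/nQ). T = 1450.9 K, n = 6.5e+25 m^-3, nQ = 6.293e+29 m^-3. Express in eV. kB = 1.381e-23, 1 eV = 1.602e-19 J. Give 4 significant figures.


Step 1: n/nQ = 6.5e+25/6.293e+29 = 0.0001033
Step 2: ln(n/nQ) = -9.178
Step 3: mu = kB*T*ln(n/nQ) = 2.004e-20*-9.178 = -1.839e-19 J
Step 4: Convert to eV: -1.839e-19/1.602e-19 = -1.148 eV

-1.148


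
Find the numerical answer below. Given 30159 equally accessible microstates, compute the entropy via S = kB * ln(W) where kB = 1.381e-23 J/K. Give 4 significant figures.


Step 1: ln(W) = ln(30159) = 10.31
Step 2: S = kB * ln(W) = 1.381e-23 * 10.31
Step 3: S = 1.424e-22 J/K

1.424e-22


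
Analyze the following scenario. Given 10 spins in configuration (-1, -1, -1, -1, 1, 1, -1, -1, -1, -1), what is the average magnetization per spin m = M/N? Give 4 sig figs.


Step 1: Count up spins (+1): 2, down spins (-1): 8
Step 2: Total magnetization M = 2 - 8 = -6
Step 3: m = M/N = -6/10 = -0.6

-0.6


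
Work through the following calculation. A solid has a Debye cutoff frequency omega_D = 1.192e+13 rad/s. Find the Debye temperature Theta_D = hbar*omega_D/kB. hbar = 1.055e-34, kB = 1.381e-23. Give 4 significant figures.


Step 1: hbar*omega_D = 1.055e-34 * 1.192e+13 = 1.258e-21 J
Step 2: Theta_D = 1.258e-21 / 1.381e-23
Step 3: Theta_D = 91.06 K

91.06


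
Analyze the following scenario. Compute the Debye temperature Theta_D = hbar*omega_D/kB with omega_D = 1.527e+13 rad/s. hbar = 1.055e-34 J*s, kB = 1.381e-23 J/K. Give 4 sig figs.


Step 1: hbar*omega_D = 1.055e-34 * 1.527e+13 = 1.611e-21 J
Step 2: Theta_D = 1.611e-21 / 1.381e-23
Step 3: Theta_D = 116.7 K

116.7


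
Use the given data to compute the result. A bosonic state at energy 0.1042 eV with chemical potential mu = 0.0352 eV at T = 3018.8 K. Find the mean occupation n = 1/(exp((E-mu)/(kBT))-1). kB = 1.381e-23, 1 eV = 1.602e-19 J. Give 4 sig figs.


Step 1: (E - mu) = 0.069 eV
Step 2: x = (E-mu)*eV/(kB*T) = 0.069*1.602e-19/(1.381e-23*3018.8) = 0.2651
Step 3: exp(x) = 1.304
Step 4: n = 1/(exp(x)-1) = 3.294

3.294


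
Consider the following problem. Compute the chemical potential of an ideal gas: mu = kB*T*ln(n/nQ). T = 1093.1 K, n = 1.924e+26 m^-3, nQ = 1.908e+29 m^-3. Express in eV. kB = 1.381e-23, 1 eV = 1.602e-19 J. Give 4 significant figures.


Step 1: n/nQ = 1.924e+26/1.908e+29 = 0.001008
Step 2: ln(n/nQ) = -6.899
Step 3: mu = kB*T*ln(n/nQ) = 1.51e-20*-6.899 = -1.042e-19 J
Step 4: Convert to eV: -1.042e-19/1.602e-19 = -0.6501 eV

-0.6501


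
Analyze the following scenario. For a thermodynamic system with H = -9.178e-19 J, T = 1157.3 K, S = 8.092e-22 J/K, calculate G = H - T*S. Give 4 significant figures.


Step 1: T*S = 1157.3 * 8.092e-22 = 9.365e-19 J
Step 2: G = H - T*S = -9.178e-19 - 9.365e-19
Step 3: G = -1.854e-18 J

-1.854e-18


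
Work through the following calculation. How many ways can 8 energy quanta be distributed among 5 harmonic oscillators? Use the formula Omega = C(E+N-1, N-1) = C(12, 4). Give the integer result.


Step 1: Use binomial coefficient C(12, 4)
Step 2: Numerator = 12! / 8!
Step 3: Denominator = 4!
Step 4: Omega = 495

495


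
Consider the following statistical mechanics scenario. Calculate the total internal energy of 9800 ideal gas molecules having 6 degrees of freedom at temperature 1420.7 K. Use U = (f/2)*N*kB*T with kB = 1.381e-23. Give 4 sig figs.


Step 1: f/2 = 6/2 = 3.0
Step 2: N*kB*T = 9800*1.381e-23*1420.7 = 1.923e-16
Step 3: U = 3.0 * 1.923e-16 = 5.768e-16 J

5.768e-16


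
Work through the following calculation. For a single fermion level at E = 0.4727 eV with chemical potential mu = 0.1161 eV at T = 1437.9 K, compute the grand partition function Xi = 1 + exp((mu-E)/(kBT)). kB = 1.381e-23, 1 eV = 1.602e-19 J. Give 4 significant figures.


Step 1: (mu - E) = 0.1161 - 0.4727 = -0.3566 eV
Step 2: x = (mu-E)*eV/(kB*T) = -0.3566*1.602e-19/(1.381e-23*1437.9) = -2.877
Step 3: exp(x) = 0.05631
Step 4: Xi = 1 + 0.05631 = 1.056

1.056


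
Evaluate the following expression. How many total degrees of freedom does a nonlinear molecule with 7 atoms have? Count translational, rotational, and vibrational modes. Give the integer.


Step 1: Translational DOF = 3
Step 2: Rotational DOF (nonlinear) = 3
Step 3: Vibrational DOF = 3*7 - 6 = 15
Step 4: Total = 3 + 3 + 15 = 21

21


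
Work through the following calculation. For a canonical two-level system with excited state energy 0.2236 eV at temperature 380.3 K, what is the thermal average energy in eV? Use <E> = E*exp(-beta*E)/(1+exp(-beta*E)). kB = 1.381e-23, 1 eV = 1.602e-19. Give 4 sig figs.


Step 1: beta*E = 0.2236*1.602e-19/(1.381e-23*380.3) = 6.82
Step 2: exp(-beta*E) = 0.001091
Step 3: <E> = 0.2236*0.001091/(1+0.001091) = 0.0002437 eV

0.0002437


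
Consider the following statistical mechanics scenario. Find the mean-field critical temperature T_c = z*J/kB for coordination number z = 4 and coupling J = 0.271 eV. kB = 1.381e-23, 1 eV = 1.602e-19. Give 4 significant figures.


Step 1: z*J = 4*0.271 = 1.084 eV
Step 2: Convert to Joules: 1.084*1.602e-19 = 1.737e-19 J
Step 3: T_c = 1.737e-19 / 1.381e-23 = 1.257e+04 K

1.257e+04


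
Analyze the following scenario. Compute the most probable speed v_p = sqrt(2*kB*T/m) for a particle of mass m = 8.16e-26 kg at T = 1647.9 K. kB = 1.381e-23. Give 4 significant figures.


Step 1: Numerator = 2*kB*T = 2*1.381e-23*1647.9 = 4.551e-20
Step 2: Ratio = 4.551e-20 / 8.16e-26 = 5.578e+05
Step 3: v_p = sqrt(5.578e+05) = 746.8 m/s

746.8


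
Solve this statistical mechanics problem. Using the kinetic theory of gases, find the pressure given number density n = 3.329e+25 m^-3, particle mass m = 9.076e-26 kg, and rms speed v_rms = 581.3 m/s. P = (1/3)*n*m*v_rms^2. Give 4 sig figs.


Step 1: v_rms^2 = 581.3^2 = 3.379e+05
Step 2: n*m = 3.329e+25*9.076e-26 = 3.021
Step 3: P = (1/3)*3.021*3.379e+05 = 3.403e+05 Pa

3.403e+05


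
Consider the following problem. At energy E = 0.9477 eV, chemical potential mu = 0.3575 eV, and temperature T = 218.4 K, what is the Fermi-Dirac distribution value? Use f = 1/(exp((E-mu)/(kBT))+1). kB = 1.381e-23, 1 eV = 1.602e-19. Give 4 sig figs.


Step 1: (E - mu) = 0.9477 - 0.3575 = 0.5902 eV
Step 2: Convert: (E-mu)*eV = 9.455e-20 J
Step 3: x = (E-mu)*eV/(kB*T) = 31.35
Step 4: f = 1/(exp(31.35)+1) = 2.43e-14

2.43e-14


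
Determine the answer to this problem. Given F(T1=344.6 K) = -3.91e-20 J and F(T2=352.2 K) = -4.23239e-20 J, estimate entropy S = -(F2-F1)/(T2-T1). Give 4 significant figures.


Step 1: dF = F2 - F1 = -4.23239e-20 - (-3.91e-20) = -3.2239e-21 J
Step 2: dT = T2 - T1 = 352.2 - 344.6 = 7.6 K
Step 3: S = -dF/dT = -(-3.2239e-21)/7.6 = 4.242e-22 J/K

4.242e-22


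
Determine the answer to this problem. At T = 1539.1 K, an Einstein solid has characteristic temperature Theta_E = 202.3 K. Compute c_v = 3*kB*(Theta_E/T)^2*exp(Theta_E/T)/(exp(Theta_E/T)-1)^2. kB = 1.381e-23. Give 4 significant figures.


Step 1: x = Theta_E/T = 202.3/1539.1 = 0.1314
Step 2: x^2 = 0.01728
Step 3: exp(x) = 1.14
Step 4: c_v = 3*1.381e-23*0.01728*1.14/(1.14-1)^2 = 4.137e-23

4.137e-23


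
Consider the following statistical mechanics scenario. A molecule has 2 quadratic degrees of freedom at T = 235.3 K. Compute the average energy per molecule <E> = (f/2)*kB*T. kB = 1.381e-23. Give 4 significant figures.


Step 1: f/2 = 2/2 = 1
Step 2: kB*T = 1.381e-23 * 235.3 = 3.249e-21
Step 3: <E> = 1 * 3.249e-21 = 3.249e-21 J

3.249e-21


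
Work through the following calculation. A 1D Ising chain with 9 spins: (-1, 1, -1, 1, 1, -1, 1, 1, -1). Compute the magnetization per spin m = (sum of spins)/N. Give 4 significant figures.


Step 1: Count up spins (+1): 5, down spins (-1): 4
Step 2: Total magnetization M = 5 - 4 = 1
Step 3: m = M/N = 1/9 = 0.1111

0.1111


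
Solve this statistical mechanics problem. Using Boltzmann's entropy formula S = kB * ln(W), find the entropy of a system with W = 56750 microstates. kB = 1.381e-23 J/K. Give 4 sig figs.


Step 1: ln(W) = ln(56750) = 10.95
Step 2: S = kB * ln(W) = 1.381e-23 * 10.95
Step 3: S = 1.512e-22 J/K

1.512e-22


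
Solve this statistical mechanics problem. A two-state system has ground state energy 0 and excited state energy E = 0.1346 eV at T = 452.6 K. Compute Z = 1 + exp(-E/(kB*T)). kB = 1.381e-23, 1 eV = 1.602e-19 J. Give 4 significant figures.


Step 1: Compute beta*E = E*eV/(kB*T) = 0.1346*1.602e-19/(1.381e-23*452.6) = 3.45
Step 2: exp(-beta*E) = exp(-3.45) = 0.03175
Step 3: Z = 1 + 0.03175 = 1.032

1.032


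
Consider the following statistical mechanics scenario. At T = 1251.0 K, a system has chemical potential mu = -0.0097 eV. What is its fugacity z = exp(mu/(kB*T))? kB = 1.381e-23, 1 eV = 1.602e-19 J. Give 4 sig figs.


Step 1: Convert mu to Joules: -0.0097*1.602e-19 = -1.554e-21 J
Step 2: kB*T = 1.381e-23*1251.0 = 1.728e-20 J
Step 3: mu/(kB*T) = -0.08995
Step 4: z = exp(-0.08995) = 0.914

0.914


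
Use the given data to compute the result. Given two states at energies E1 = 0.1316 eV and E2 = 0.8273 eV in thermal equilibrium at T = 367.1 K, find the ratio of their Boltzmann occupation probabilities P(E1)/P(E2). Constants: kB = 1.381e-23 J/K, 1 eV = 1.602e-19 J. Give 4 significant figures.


Step 1: Compute energy difference dE = E1 - E2 = 0.1316 - 0.8273 = -0.6957 eV
Step 2: Convert to Joules: dE_J = -0.6957 * 1.602e-19 = -1.115e-19 J
Step 3: Compute exponent = -dE_J / (kB * T) = -(-1.115e-19) / (1.381e-23 * 367.1) = 21.98
Step 4: P(E1)/P(E2) = exp(21.98) = 3.528e+09

3.528e+09


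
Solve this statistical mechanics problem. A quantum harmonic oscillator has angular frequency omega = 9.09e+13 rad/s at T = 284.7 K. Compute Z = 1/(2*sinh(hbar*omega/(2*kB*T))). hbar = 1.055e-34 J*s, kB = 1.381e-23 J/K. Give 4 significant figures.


Step 1: Compute x = hbar*omega/(kB*T) = 1.055e-34*9.09e+13/(1.381e-23*284.7) = 2.439
Step 2: x/2 = 1.22
Step 3: sinh(x/2) = 1.545
Step 4: Z = 1/(2*1.545) = 0.3236

0.3236


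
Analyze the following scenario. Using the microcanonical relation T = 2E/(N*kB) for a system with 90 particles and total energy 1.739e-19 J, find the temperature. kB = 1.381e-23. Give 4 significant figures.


Step 1: Numerator = 2*E = 2*1.739e-19 = 3.478e-19 J
Step 2: Denominator = N*kB = 90*1.381e-23 = 1.243e-21
Step 3: T = 3.478e-19 / 1.243e-21 = 279.8 K

279.8


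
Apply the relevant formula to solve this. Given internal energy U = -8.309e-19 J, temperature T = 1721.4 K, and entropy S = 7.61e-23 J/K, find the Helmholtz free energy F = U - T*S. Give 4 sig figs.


Step 1: T*S = 1721.4 * 7.61e-23 = 1.31e-19 J
Step 2: F = U - T*S = -8.309e-19 - 1.31e-19
Step 3: F = -9.619e-19 J

-9.619e-19


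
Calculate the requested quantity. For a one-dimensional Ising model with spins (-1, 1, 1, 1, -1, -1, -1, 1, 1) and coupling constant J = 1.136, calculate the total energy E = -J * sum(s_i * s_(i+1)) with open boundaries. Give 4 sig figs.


Step 1: Nearest-neighbor products: -1, 1, 1, -1, 1, 1, -1, 1
Step 2: Sum of products = 2
Step 3: E = -1.136 * 2 = -2.272

-2.272


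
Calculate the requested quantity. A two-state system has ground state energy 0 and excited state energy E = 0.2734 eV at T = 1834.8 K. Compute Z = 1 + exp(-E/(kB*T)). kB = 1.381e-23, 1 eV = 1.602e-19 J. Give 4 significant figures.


Step 1: Compute beta*E = E*eV/(kB*T) = 0.2734*1.602e-19/(1.381e-23*1834.8) = 1.729
Step 2: exp(-beta*E) = exp(-1.729) = 0.1775
Step 3: Z = 1 + 0.1775 = 1.178

1.178


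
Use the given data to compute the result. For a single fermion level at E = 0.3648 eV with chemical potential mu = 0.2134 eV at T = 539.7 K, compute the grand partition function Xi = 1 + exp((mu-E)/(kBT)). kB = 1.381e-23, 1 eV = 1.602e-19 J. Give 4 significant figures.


Step 1: (mu - E) = 0.2134 - 0.3648 = -0.1514 eV
Step 2: x = (mu-E)*eV/(kB*T) = -0.1514*1.602e-19/(1.381e-23*539.7) = -3.254
Step 3: exp(x) = 0.03861
Step 4: Xi = 1 + 0.03861 = 1.039

1.039


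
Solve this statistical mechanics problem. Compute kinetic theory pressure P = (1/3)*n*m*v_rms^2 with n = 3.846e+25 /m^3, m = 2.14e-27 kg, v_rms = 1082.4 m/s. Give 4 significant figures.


Step 1: v_rms^2 = 1082.4^2 = 1.172e+06
Step 2: n*m = 3.846e+25*2.14e-27 = 0.0823
Step 3: P = (1/3)*0.0823*1.172e+06 = 3.214e+04 Pa

3.214e+04


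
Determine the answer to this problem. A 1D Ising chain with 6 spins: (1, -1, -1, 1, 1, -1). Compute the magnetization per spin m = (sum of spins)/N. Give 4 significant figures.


Step 1: Count up spins (+1): 3, down spins (-1): 3
Step 2: Total magnetization M = 3 - 3 = 0
Step 3: m = M/N = 0/6 = 0

0


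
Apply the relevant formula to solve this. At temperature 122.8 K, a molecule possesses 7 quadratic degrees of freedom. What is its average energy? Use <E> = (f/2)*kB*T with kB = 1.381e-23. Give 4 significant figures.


Step 1: f/2 = 7/2 = 3.5
Step 2: kB*T = 1.381e-23 * 122.8 = 1.696e-21
Step 3: <E> = 3.5 * 1.696e-21 = 5.936e-21 J

5.936e-21


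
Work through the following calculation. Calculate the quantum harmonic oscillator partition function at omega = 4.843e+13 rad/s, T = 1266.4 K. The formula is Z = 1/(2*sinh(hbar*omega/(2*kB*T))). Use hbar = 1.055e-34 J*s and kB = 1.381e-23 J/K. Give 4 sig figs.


Step 1: Compute x = hbar*omega/(kB*T) = 1.055e-34*4.843e+13/(1.381e-23*1266.4) = 0.2921
Step 2: x/2 = 0.1461
Step 3: sinh(x/2) = 0.1466
Step 4: Z = 1/(2*0.1466) = 3.411

3.411


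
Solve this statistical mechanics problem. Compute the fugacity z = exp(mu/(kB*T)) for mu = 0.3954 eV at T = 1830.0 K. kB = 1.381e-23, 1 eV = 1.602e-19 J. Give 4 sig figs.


Step 1: Convert mu to Joules: 0.3954*1.602e-19 = 6.334e-20 J
Step 2: kB*T = 1.381e-23*1830.0 = 2.527e-20 J
Step 3: mu/(kB*T) = 2.506
Step 4: z = exp(2.506) = 12.26

12.26


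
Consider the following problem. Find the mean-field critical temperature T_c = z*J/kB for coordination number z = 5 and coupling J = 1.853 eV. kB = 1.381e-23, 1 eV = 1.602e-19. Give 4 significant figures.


Step 1: z*J = 5*1.853 = 9.265 eV
Step 2: Convert to Joules: 9.265*1.602e-19 = 1.484e-18 J
Step 3: T_c = 1.484e-18 / 1.381e-23 = 1.075e+05 K

1.075e+05


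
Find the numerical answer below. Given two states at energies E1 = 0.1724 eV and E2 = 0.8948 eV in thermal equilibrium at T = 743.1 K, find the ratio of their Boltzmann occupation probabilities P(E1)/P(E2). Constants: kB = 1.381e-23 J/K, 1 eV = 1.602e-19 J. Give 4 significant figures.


Step 1: Compute energy difference dE = E1 - E2 = 0.1724 - 0.8948 = -0.7224 eV
Step 2: Convert to Joules: dE_J = -0.7224 * 1.602e-19 = -1.157e-19 J
Step 3: Compute exponent = -dE_J / (kB * T) = -(-1.157e-19) / (1.381e-23 * 743.1) = 11.28
Step 4: P(E1)/P(E2) = exp(11.28) = 7.9e+04

7.9e+04


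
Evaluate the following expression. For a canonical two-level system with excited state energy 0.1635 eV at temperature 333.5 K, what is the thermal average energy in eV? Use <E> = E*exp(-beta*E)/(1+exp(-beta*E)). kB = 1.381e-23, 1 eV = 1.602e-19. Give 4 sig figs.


Step 1: beta*E = 0.1635*1.602e-19/(1.381e-23*333.5) = 5.687
Step 2: exp(-beta*E) = 0.003389
Step 3: <E> = 0.1635*0.003389/(1+0.003389) = 0.0005523 eV

0.0005523


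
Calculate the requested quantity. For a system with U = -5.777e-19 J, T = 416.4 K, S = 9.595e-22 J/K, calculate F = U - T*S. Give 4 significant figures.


Step 1: T*S = 416.4 * 9.595e-22 = 3.995e-19 J
Step 2: F = U - T*S = -5.777e-19 - 3.995e-19
Step 3: F = -9.772e-19 J

-9.772e-19


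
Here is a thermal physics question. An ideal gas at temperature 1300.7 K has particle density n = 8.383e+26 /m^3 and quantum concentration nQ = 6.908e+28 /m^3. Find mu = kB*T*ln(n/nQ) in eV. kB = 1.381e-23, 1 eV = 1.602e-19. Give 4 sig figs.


Step 1: n/nQ = 8.383e+26/6.908e+28 = 0.01214
Step 2: ln(n/nQ) = -4.412
Step 3: mu = kB*T*ln(n/nQ) = 1.796e-20*-4.412 = -7.924e-20 J
Step 4: Convert to eV: -7.924e-20/1.602e-19 = -0.4947 eV

-0.4947


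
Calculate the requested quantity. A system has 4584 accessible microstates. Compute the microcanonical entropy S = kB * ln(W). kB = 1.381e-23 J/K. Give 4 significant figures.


Step 1: ln(W) = ln(4584) = 8.43
Step 2: S = kB * ln(W) = 1.381e-23 * 8.43
Step 3: S = 1.164e-22 J/K

1.164e-22


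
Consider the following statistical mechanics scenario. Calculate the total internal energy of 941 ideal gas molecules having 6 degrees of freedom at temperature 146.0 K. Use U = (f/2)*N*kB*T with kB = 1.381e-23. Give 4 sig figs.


Step 1: f/2 = 6/2 = 3.0
Step 2: N*kB*T = 941*1.381e-23*146.0 = 1.897e-18
Step 3: U = 3.0 * 1.897e-18 = 5.692e-18 J

5.692e-18


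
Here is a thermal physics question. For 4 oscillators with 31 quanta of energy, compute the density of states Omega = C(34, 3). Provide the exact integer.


Step 1: Use binomial coefficient C(34, 3)
Step 2: Numerator = 34! / 31!
Step 3: Denominator = 3!
Step 4: Omega = 5984

5984


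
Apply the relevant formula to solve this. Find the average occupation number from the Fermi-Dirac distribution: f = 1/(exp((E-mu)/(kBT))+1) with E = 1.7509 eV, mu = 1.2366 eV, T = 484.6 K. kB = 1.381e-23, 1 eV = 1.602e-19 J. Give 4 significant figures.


Step 1: (E - mu) = 1.7509 - 1.2366 = 0.5143 eV
Step 2: Convert: (E-mu)*eV = 8.239e-20 J
Step 3: x = (E-mu)*eV/(kB*T) = 12.31
Step 4: f = 1/(exp(12.31)+1) = 4.501e-06

4.501e-06


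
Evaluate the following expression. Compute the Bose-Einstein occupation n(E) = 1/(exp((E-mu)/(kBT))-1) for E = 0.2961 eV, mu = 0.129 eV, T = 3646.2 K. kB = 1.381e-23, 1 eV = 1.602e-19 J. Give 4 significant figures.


Step 1: (E - mu) = 0.1671 eV
Step 2: x = (E-mu)*eV/(kB*T) = 0.1671*1.602e-19/(1.381e-23*3646.2) = 0.5316
Step 3: exp(x) = 1.702
Step 4: n = 1/(exp(x)-1) = 1.425

1.425


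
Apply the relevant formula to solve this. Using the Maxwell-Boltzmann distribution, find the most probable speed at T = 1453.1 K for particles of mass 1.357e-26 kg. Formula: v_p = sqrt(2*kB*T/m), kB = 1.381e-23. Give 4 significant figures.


Step 1: Numerator = 2*kB*T = 2*1.381e-23*1453.1 = 4.013e-20
Step 2: Ratio = 4.013e-20 / 1.357e-26 = 2.958e+06
Step 3: v_p = sqrt(2.958e+06) = 1720 m/s

1720


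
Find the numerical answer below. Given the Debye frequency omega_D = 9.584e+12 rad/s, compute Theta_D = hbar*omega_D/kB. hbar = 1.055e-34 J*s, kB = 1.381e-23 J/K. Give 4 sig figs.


Step 1: hbar*omega_D = 1.055e-34 * 9.584e+12 = 1.011e-21 J
Step 2: Theta_D = 1.011e-21 / 1.381e-23
Step 3: Theta_D = 73.22 K

73.22


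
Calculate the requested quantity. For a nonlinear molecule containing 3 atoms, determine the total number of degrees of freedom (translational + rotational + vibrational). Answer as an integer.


Step 1: Translational DOF = 3
Step 2: Rotational DOF (nonlinear) = 3
Step 3: Vibrational DOF = 3*3 - 6 = 3
Step 4: Total = 3 + 3 + 3 = 9

9


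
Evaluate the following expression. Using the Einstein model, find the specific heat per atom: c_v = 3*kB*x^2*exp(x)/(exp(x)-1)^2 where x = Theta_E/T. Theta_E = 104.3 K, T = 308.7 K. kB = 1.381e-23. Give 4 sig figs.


Step 1: x = Theta_E/T = 104.3/308.7 = 0.3379
Step 2: x^2 = 0.1142
Step 3: exp(x) = 1.402
Step 4: c_v = 3*1.381e-23*0.1142*1.402/(1.402-1)^2 = 4.104e-23

4.104e-23


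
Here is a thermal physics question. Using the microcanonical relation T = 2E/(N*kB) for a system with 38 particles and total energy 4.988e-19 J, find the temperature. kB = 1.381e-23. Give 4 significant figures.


Step 1: Numerator = 2*E = 2*4.988e-19 = 9.976e-19 J
Step 2: Denominator = N*kB = 38*1.381e-23 = 5.248e-22
Step 3: T = 9.976e-19 / 5.248e-22 = 1901 K

1901


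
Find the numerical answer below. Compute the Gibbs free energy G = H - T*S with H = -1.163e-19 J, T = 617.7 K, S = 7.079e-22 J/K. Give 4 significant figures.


Step 1: T*S = 617.7 * 7.079e-22 = 4.373e-19 J
Step 2: G = H - T*S = -1.163e-19 - 4.373e-19
Step 3: G = -5.536e-19 J

-5.536e-19


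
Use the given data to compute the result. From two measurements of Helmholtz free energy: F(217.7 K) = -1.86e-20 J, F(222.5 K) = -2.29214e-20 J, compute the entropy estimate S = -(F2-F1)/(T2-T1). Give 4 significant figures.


Step 1: dF = F2 - F1 = -2.29214e-20 - (-1.86e-20) = -4.3214e-21 J
Step 2: dT = T2 - T1 = 222.5 - 217.7 = 4.8 K
Step 3: S = -dF/dT = -(-4.3214e-21)/4.8 = 9.003e-22 J/K

9.003e-22


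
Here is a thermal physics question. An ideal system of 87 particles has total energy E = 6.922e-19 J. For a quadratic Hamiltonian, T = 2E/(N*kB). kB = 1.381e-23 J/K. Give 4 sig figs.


Step 1: Numerator = 2*E = 2*6.922e-19 = 1.384e-18 J
Step 2: Denominator = N*kB = 87*1.381e-23 = 1.201e-21
Step 3: T = 1.384e-18 / 1.201e-21 = 1152 K

1152


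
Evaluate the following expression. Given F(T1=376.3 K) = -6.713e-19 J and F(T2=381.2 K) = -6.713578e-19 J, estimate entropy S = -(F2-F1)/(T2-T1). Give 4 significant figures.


Step 1: dF = F2 - F1 = -6.713578e-19 - (-6.713e-19) = -5.78e-23 J
Step 2: dT = T2 - T1 = 381.2 - 376.3 = 4.9 K
Step 3: S = -dF/dT = -(-5.78e-23)/4.9 = 1.18e-23 J/K

1.18e-23


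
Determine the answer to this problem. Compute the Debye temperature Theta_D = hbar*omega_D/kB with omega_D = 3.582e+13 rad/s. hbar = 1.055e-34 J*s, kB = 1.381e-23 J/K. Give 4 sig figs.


Step 1: hbar*omega_D = 1.055e-34 * 3.582e+13 = 3.779e-21 J
Step 2: Theta_D = 3.779e-21 / 1.381e-23
Step 3: Theta_D = 273.6 K

273.6


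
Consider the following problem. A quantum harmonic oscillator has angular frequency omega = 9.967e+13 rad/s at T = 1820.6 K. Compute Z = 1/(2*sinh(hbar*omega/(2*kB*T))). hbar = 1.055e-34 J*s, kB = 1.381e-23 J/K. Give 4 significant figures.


Step 1: Compute x = hbar*omega/(kB*T) = 1.055e-34*9.967e+13/(1.381e-23*1820.6) = 0.4182
Step 2: x/2 = 0.2091
Step 3: sinh(x/2) = 0.2106
Step 4: Z = 1/(2*0.2106) = 2.374

2.374


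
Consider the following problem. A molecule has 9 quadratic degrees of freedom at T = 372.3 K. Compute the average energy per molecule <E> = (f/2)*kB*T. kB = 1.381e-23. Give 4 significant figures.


Step 1: f/2 = 9/2 = 4.5
Step 2: kB*T = 1.381e-23 * 372.3 = 5.141e-21
Step 3: <E> = 4.5 * 5.141e-21 = 2.314e-20 J

2.314e-20


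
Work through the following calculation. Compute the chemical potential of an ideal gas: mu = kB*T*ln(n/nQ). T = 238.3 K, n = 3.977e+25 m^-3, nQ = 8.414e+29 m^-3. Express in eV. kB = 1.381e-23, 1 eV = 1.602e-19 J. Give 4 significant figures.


Step 1: n/nQ = 3.977e+25/8.414e+29 = 4.727e-05
Step 2: ln(n/nQ) = -9.96
Step 3: mu = kB*T*ln(n/nQ) = 3.291e-21*-9.96 = -3.278e-20 J
Step 4: Convert to eV: -3.278e-20/1.602e-19 = -0.2046 eV

-0.2046


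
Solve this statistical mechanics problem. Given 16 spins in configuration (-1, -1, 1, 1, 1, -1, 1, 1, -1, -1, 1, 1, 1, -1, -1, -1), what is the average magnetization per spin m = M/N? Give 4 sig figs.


Step 1: Count up spins (+1): 8, down spins (-1): 8
Step 2: Total magnetization M = 8 - 8 = 0
Step 3: m = M/N = 0/16 = 0

0


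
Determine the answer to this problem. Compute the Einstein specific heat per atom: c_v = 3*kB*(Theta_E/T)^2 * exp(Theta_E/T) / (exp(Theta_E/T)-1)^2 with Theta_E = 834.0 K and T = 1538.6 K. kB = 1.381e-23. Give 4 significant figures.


Step 1: x = Theta_E/T = 834.0/1538.6 = 0.5421
Step 2: x^2 = 0.2938
Step 3: exp(x) = 1.72
Step 4: c_v = 3*1.381e-23*0.2938*1.72/(1.72-1)^2 = 4.043e-23

4.043e-23


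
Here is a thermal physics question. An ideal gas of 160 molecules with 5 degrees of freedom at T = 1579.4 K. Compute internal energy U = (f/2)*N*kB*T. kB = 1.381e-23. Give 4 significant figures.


Step 1: f/2 = 5/2 = 2.5
Step 2: N*kB*T = 160*1.381e-23*1579.4 = 3.49e-18
Step 3: U = 2.5 * 3.49e-18 = 8.725e-18 J

8.725e-18


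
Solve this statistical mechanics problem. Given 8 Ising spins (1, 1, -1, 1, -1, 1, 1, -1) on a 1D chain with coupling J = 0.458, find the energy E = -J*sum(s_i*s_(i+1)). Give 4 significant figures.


Step 1: Nearest-neighbor products: 1, -1, -1, -1, -1, 1, -1
Step 2: Sum of products = -3
Step 3: E = -0.458 * -3 = 1.374

1.374


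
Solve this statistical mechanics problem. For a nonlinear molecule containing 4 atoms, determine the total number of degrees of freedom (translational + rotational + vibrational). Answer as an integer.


Step 1: Translational DOF = 3
Step 2: Rotational DOF (nonlinear) = 3
Step 3: Vibrational DOF = 3*4 - 6 = 6
Step 4: Total = 3 + 3 + 6 = 12

12


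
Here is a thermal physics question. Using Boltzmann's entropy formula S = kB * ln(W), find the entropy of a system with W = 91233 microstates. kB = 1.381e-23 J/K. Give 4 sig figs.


Step 1: ln(W) = ln(91233) = 11.42
Step 2: S = kB * ln(W) = 1.381e-23 * 11.42
Step 3: S = 1.577e-22 J/K

1.577e-22


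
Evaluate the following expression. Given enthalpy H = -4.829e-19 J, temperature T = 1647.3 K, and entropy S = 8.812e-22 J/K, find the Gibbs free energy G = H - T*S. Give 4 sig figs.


Step 1: T*S = 1647.3 * 8.812e-22 = 1.452e-18 J
Step 2: G = H - T*S = -4.829e-19 - 1.452e-18
Step 3: G = -1.935e-18 J

-1.935e-18


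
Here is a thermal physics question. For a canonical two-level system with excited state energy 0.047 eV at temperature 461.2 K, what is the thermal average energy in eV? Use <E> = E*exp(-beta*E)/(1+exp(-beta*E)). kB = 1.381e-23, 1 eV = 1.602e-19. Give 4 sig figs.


Step 1: beta*E = 0.047*1.602e-19/(1.381e-23*461.2) = 1.182
Step 2: exp(-beta*E) = 0.3066
Step 3: <E> = 0.047*0.3066/(1+0.3066) = 0.01103 eV

0.01103


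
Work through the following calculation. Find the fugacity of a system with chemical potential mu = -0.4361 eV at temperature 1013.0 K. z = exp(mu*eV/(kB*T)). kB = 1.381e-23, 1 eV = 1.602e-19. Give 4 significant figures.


Step 1: Convert mu to Joules: -0.4361*1.602e-19 = -6.986e-20 J
Step 2: kB*T = 1.381e-23*1013.0 = 1.399e-20 J
Step 3: mu/(kB*T) = -4.994
Step 4: z = exp(-4.994) = 0.006779

0.006779


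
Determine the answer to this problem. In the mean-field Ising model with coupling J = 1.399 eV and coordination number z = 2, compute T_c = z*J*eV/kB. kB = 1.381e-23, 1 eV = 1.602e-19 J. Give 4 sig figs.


Step 1: z*J = 2*1.399 = 2.798 eV
Step 2: Convert to Joules: 2.798*1.602e-19 = 4.482e-19 J
Step 3: T_c = 4.482e-19 / 1.381e-23 = 3.246e+04 K

3.246e+04


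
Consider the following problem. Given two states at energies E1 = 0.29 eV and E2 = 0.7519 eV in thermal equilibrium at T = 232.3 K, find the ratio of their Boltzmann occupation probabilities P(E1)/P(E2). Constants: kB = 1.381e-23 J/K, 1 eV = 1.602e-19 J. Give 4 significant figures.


Step 1: Compute energy difference dE = E1 - E2 = 0.29 - 0.7519 = -0.4619 eV
Step 2: Convert to Joules: dE_J = -0.4619 * 1.602e-19 = -7.4e-20 J
Step 3: Compute exponent = -dE_J / (kB * T) = -(-7.4e-20) / (1.381e-23 * 232.3) = 23.07
Step 4: P(E1)/P(E2) = exp(23.07) = 1.041e+10

1.041e+10


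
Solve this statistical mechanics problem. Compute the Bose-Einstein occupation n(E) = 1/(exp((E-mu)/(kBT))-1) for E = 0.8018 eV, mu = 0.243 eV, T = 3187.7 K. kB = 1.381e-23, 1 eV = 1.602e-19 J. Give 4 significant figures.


Step 1: (E - mu) = 0.5588 eV
Step 2: x = (E-mu)*eV/(kB*T) = 0.5588*1.602e-19/(1.381e-23*3187.7) = 2.034
Step 3: exp(x) = 7.641
Step 4: n = 1/(exp(x)-1) = 0.1506

0.1506


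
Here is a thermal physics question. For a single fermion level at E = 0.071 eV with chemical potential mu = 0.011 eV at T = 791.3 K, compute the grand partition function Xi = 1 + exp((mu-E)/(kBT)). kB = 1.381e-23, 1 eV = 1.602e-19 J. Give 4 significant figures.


Step 1: (mu - E) = 0.011 - 0.071 = -0.06 eV
Step 2: x = (mu-E)*eV/(kB*T) = -0.06*1.602e-19/(1.381e-23*791.3) = -0.8796
Step 3: exp(x) = 0.415
Step 4: Xi = 1 + 0.415 = 1.415

1.415


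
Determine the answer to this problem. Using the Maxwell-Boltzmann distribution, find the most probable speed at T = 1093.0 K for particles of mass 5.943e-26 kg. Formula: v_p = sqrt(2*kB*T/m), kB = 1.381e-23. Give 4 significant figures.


Step 1: Numerator = 2*kB*T = 2*1.381e-23*1093.0 = 3.019e-20
Step 2: Ratio = 3.019e-20 / 5.943e-26 = 5.08e+05
Step 3: v_p = sqrt(5.08e+05) = 712.7 m/s

712.7


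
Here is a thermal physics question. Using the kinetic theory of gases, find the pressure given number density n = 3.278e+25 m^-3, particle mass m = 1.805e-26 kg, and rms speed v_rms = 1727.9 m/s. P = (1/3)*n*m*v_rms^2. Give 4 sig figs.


Step 1: v_rms^2 = 1727.9^2 = 2.986e+06
Step 2: n*m = 3.278e+25*1.805e-26 = 0.5917
Step 3: P = (1/3)*0.5917*2.986e+06 = 5.888e+05 Pa

5.888e+05


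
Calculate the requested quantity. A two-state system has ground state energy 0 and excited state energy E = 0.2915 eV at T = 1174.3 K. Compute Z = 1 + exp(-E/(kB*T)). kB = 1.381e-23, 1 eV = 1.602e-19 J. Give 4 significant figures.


Step 1: Compute beta*E = E*eV/(kB*T) = 0.2915*1.602e-19/(1.381e-23*1174.3) = 2.88
Step 2: exp(-beta*E) = exp(-2.88) = 0.05616
Step 3: Z = 1 + 0.05616 = 1.056

1.056


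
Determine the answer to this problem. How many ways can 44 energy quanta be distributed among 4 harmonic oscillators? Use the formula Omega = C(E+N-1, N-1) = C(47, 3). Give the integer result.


Step 1: Use binomial coefficient C(47, 3)
Step 2: Numerator = 47! / 44!
Step 3: Denominator = 3!
Step 4: Omega = 16215

16215


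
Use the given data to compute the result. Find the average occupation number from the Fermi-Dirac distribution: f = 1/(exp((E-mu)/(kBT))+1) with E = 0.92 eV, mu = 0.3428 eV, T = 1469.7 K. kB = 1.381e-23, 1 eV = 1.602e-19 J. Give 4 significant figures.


Step 1: (E - mu) = 0.92 - 0.3428 = 0.5772 eV
Step 2: Convert: (E-mu)*eV = 9.247e-20 J
Step 3: x = (E-mu)*eV/(kB*T) = 4.556
Step 4: f = 1/(exp(4.556)+1) = 0.0104

0.0104


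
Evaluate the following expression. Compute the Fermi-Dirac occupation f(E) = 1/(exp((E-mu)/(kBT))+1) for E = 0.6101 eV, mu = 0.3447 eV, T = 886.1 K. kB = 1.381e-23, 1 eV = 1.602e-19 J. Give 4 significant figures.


Step 1: (E - mu) = 0.6101 - 0.3447 = 0.2654 eV
Step 2: Convert: (E-mu)*eV = 4.252e-20 J
Step 3: x = (E-mu)*eV/(kB*T) = 3.474
Step 4: f = 1/(exp(3.474)+1) = 0.03005

0.03005


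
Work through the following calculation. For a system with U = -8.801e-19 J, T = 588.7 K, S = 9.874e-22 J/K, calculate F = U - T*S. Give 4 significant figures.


Step 1: T*S = 588.7 * 9.874e-22 = 5.813e-19 J
Step 2: F = U - T*S = -8.801e-19 - 5.813e-19
Step 3: F = -1.461e-18 J

-1.461e-18


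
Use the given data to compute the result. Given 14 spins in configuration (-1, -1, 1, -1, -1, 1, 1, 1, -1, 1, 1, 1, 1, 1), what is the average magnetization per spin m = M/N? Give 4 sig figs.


Step 1: Count up spins (+1): 9, down spins (-1): 5
Step 2: Total magnetization M = 9 - 5 = 4
Step 3: m = M/N = 4/14 = 0.2857

0.2857


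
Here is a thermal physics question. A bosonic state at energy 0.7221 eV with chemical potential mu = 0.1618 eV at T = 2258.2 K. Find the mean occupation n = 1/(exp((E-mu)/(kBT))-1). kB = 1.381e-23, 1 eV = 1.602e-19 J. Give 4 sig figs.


Step 1: (E - mu) = 0.5603 eV
Step 2: x = (E-mu)*eV/(kB*T) = 0.5603*1.602e-19/(1.381e-23*2258.2) = 2.878
Step 3: exp(x) = 17.78
Step 4: n = 1/(exp(x)-1) = 0.05958

0.05958


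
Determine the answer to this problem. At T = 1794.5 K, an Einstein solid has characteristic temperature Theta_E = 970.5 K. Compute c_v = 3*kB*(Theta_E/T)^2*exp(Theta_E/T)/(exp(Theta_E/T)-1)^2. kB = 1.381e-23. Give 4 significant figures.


Step 1: x = Theta_E/T = 970.5/1794.5 = 0.5408
Step 2: x^2 = 0.2925
Step 3: exp(x) = 1.717
Step 4: c_v = 3*1.381e-23*0.2925*1.717/(1.717-1)^2 = 4.043e-23

4.043e-23


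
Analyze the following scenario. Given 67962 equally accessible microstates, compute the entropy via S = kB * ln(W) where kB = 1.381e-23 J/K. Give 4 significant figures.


Step 1: ln(W) = ln(67962) = 11.13
Step 2: S = kB * ln(W) = 1.381e-23 * 11.13
Step 3: S = 1.537e-22 J/K

1.537e-22


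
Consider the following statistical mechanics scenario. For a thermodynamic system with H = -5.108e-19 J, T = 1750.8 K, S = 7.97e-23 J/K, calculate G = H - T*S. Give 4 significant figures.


Step 1: T*S = 1750.8 * 7.97e-23 = 1.395e-19 J
Step 2: G = H - T*S = -5.108e-19 - 1.395e-19
Step 3: G = -6.503e-19 J

-6.503e-19


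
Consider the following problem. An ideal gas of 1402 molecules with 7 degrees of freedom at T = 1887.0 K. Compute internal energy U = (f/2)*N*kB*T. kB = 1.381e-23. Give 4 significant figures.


Step 1: f/2 = 7/2 = 3.5
Step 2: N*kB*T = 1402*1.381e-23*1887.0 = 3.654e-17
Step 3: U = 3.5 * 3.654e-17 = 1.279e-16 J

1.279e-16


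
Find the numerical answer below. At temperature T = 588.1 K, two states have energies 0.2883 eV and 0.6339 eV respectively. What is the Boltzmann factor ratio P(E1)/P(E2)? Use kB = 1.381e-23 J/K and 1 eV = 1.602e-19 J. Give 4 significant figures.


Step 1: Compute energy difference dE = E1 - E2 = 0.2883 - 0.6339 = -0.3456 eV
Step 2: Convert to Joules: dE_J = -0.3456 * 1.602e-19 = -5.537e-20 J
Step 3: Compute exponent = -dE_J / (kB * T) = -(-5.537e-20) / (1.381e-23 * 588.1) = 6.817
Step 4: P(E1)/P(E2) = exp(6.817) = 913.2

913.2
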